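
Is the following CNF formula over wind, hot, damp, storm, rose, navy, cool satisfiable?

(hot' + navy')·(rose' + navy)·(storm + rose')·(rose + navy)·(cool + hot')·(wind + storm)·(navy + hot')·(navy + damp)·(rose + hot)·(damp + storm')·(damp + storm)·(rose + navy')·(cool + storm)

Case hot = 0:
(rose) alone gives rose = 1.
(navy) alone gives navy = 1.
(storm) alone gives storm = 1.
(damp) alone gives damp = 1.
No clause remains; wind, cool are free.
A satisfying assignment: wind: 1, hot: 0, damp: 1, storm: 1, rose: 1, navy: 1, cool: 1.

Satisfiable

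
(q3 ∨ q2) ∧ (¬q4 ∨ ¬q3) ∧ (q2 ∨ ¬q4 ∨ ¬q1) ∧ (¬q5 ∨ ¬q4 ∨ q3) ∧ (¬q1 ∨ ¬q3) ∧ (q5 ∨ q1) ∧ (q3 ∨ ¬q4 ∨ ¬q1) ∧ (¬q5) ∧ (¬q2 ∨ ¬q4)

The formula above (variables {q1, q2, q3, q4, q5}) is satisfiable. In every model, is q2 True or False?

Suppose q2 = False.
The clause (q3) is unit, so q3 = True.
The clause (¬q4) is unit, so q4 = False.
The clause (¬q1) is unit, so q1 = False.
The clause (q5) is unit, so q5 = True.
Now (¬q5) is unsatisfied and unit — conflict.
So every satisfying assignment has q2 = True.

True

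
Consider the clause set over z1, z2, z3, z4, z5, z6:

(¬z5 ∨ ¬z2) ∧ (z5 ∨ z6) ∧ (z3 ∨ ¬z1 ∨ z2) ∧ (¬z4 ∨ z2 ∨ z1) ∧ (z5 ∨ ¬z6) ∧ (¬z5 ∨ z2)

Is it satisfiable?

No, unsatisfiable

Try z5 = False.
(z6) alone gives z6 = True.
But (¬z6) is also a unit clause — contradiction.
Backtrack on z5: now try z5 = True.
(¬z2) alone gives z2 = False.
But (z2) is also a unit clause — contradiction.
Neither z5 = True nor z5 = False works.
No assignment satisfies every clause.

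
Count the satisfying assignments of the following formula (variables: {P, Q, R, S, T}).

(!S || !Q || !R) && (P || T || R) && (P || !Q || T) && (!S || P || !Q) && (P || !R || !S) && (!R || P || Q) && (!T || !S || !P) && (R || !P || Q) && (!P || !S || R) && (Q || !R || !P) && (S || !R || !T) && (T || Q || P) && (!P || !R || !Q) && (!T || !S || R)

There are 2^5 = 32 truth assignments over (P, Q, R, S, T).
Split on T. With T = true, the clauses containing T are satisfied and !T drops from the rest; 3 of the 2^4 = 16 assignments to the other variables satisfy what remains.
With T = false, by the same count on the reduced clause set, 1 assignment works.
Total: 3 + 1 = 4.

4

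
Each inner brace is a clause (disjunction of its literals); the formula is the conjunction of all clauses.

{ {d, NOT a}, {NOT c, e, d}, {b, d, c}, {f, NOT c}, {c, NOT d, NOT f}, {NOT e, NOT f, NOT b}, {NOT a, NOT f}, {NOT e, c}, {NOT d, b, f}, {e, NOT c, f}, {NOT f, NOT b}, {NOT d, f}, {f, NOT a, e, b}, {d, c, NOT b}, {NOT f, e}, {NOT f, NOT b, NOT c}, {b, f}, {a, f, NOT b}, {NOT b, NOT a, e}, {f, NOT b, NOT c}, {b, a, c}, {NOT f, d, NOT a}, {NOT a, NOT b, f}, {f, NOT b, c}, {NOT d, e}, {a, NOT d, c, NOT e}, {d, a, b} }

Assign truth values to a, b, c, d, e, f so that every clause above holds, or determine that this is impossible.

a=false,  b=false,  c=true,  d=true,  e=true,  f=true

Try d = true.
(f) alone gives f = true.
(c) alone gives c = true.
(NOT a) alone gives a = false.
(NOT b) alone gives b = false.
(e) alone gives e = true.
This assignment satisfies each clause.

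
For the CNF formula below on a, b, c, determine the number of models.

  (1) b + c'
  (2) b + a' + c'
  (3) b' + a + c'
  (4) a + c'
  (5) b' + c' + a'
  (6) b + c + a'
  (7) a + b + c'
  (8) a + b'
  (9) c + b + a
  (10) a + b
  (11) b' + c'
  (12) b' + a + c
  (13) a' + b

There are 2^3 = 8 truth assignments over (a, b, c).
Split on b. With b = 1, the clauses containing b are satisfied and b' drops from the rest; 1 of the 2^2 = 4 assignments to the other variables satisfy what remains.
With b = 0, by the same count on the reduced clause set, 0 assignments work.
Total: 1 + 0 = 1.

1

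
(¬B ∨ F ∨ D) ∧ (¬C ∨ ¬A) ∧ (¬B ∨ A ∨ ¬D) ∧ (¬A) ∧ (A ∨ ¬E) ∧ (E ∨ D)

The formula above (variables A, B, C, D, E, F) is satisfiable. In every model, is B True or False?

Suppose B = True.
(¬A) alone gives A = False.
(¬D) alone gives D = False.
(F) alone gives F = True.
(¬E) alone gives E = False.
That conflicts with the unit clause (E).
So every satisfying assignment has B = False.

False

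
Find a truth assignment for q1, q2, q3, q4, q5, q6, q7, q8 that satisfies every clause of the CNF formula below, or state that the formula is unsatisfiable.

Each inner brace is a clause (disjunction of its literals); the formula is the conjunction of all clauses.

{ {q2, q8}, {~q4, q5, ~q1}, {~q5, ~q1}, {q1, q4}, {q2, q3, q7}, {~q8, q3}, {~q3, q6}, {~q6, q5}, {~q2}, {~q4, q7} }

(~q2) alone gives q2 = 0.
(q8) alone gives q8 = 1.
(q3) alone gives q3 = 1.
(q6) alone gives q6 = 1.
(q5) alone gives q5 = 1.
(~q1) alone gives q1 = 0.
(q4) alone gives q4 = 1.
(q7) alone gives q7 = 1.
All clauses are satisfied.

q1=0; q2=0; q3=1; q4=1; q5=1; q6=1; q7=1; q8=1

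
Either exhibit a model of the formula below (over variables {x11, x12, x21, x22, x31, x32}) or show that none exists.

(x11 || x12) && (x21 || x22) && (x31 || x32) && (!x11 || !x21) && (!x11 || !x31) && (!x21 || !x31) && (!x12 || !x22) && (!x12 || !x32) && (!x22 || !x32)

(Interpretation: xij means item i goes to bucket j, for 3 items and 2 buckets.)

UNSATISFIABLE

Try x11 = true.
The clause (!x21) is unit, so x21 = false.
The clause (x22) is unit, so x22 = true.
The clause (!x31) is unit, so x31 = false.
The clause (x32) is unit, so x32 = true.
But (!x32) is also a unit clause — contradiction.
Backtrack on x11: now try x11 = false.
The clause (x12) is unit, so x12 = true.
The clause (!x22) is unit, so x22 = false.
The clause (x21) is unit, so x21 = true.
The clause (!x31) is unit, so x31 = false.
The clause (x32) is unit, so x32 = true.
But (!x32) is also a unit clause — contradiction.
Either choice for x11 ends in contradiction.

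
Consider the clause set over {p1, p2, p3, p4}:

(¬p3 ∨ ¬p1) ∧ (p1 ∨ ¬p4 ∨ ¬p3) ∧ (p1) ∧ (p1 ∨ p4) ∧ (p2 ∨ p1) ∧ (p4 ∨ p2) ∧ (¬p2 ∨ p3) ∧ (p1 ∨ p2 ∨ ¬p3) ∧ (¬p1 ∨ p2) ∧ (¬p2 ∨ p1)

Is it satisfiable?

Unit clause (p1) forces p1 = True.
Unit clause (¬p3) forces p3 = False.
Unit clause (¬p2) forces p2 = False.
Now (p2) is unsatisfied and unit — conflict.
No assignment satisfies every clause.

No, unsatisfiable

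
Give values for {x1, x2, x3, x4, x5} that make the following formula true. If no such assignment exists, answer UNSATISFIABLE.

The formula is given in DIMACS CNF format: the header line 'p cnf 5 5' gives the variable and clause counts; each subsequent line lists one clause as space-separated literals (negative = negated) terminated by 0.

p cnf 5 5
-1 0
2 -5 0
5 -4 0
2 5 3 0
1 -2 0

x1=False, x2=False, x3=True, x4=False, x5=False

(¬x1) alone gives x1 = False.
(¬x2) alone gives x2 = False.
(¬x5) alone gives x5 = False.
(¬x4) alone gives x4 = False.
(x3) alone gives x3 = True.
This assignment satisfies each clause.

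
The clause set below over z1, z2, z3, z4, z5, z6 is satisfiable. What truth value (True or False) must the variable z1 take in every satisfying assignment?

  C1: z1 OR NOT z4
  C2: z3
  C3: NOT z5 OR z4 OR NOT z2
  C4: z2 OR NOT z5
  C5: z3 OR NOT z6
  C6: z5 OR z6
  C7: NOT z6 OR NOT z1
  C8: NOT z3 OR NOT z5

Suppose z1 = true.
From the singleton clause (z3), z3 = true.
From the singleton clause (NOT z6), z6 = false.
From the singleton clause (z5), z5 = true.
That conflicts with the unit clause (NOT z5).
So every satisfying assignment has z1 = False.

False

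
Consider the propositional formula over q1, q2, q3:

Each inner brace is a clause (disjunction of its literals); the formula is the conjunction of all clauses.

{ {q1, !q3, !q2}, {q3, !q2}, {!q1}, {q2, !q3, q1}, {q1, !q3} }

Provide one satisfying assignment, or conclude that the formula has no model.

Unit clause (!q1) forces q1 = false.
Unit clause (!q3) forces q3 = false.
Unit clause (!q2) forces q2 = false.
Every clause now holds.

q1=false,  q2=false,  q3=false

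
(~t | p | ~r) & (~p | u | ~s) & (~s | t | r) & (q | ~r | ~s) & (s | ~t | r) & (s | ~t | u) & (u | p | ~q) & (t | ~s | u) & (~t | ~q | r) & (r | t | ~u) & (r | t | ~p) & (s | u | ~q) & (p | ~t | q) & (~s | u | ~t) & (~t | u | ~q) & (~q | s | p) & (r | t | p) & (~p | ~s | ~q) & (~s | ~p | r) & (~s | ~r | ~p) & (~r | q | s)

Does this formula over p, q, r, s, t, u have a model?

Try t = 0.
Try s = 1.
Unit clause (r) forces r = 1.
Unit clause (q) forces q = 1.
Unit clause (u) forces u = 1.
Unit clause (~p) forces p = 0.
Every clause now holds.
A satisfying assignment: p ↦ 0, q ↦ 1, r ↦ 1, s ↦ 1, t ↦ 0, u ↦ 1.

Yes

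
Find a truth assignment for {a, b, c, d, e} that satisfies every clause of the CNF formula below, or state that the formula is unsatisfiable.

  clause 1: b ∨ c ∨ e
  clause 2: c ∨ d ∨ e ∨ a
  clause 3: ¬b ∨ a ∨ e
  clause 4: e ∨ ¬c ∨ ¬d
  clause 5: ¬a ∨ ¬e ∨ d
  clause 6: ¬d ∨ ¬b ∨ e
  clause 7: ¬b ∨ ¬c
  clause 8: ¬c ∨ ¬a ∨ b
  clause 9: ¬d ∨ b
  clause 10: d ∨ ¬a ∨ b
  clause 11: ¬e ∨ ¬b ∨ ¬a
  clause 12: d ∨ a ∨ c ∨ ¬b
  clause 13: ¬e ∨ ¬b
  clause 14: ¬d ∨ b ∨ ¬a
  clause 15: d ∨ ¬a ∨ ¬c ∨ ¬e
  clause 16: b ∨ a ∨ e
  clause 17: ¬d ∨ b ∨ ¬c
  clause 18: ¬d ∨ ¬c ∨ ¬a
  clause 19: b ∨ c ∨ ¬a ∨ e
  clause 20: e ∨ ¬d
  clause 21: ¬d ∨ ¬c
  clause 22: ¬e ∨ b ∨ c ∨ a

Case b = False:
Unit clause (¬d) forces d = False.
Unit clause (¬a) forces a = False.
Unit clause (e) forces e = True.
Unit clause (c) forces c = True.
Every clause now holds.

a: False, b: False, c: True, d: False, e: True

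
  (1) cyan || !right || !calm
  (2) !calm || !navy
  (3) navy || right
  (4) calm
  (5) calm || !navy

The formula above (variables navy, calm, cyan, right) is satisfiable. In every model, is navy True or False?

False

Suppose navy = true.
Unit clause (!calm) forces calm = false.
Now (calm) is unsatisfied and unit — conflict.
So every satisfying assignment has navy = False.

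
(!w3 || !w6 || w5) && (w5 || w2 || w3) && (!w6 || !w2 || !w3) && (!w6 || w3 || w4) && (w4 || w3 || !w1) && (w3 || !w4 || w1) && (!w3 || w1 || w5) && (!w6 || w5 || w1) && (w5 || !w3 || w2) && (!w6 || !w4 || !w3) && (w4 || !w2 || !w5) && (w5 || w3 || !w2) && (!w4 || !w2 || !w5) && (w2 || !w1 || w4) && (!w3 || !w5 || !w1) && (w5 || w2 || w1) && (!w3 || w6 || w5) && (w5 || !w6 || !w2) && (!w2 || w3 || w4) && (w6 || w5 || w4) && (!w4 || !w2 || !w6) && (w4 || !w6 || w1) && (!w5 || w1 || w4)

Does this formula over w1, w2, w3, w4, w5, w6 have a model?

Yes

Suppose w3 = true.
Suppose w6 = false.
The clause (w5) is unit, so w5 = true.
The clause (!w1) is unit, so w1 = false.
The clause (w4) is unit, so w4 = true.
The clause (!w2) is unit, so w2 = false.
Every clause now holds.
A satisfying assignment: w1 ↦ false,  w2 ↦ false,  w3 ↦ true,  w4 ↦ true,  w5 ↦ true,  w6 ↦ false.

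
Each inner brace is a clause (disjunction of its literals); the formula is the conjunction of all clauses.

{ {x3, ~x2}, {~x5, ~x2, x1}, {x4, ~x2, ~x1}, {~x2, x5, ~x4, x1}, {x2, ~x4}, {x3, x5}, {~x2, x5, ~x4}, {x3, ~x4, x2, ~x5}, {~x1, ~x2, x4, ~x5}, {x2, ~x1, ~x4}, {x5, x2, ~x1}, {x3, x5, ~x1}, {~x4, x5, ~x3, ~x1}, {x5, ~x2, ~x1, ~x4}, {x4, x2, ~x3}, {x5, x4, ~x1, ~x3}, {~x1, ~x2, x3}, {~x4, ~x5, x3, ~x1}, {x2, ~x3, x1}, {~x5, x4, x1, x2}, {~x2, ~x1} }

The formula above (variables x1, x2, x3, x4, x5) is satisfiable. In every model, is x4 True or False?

False

Suppose x4 = 1.
(x2) alone gives x2 = 1.
(x3) alone gives x3 = 1.
(x5) alone gives x5 = 1.
(x1) alone gives x1 = 1.
But (~x1) is also a unit clause — contradiction.
So every satisfying assignment has x4 = False.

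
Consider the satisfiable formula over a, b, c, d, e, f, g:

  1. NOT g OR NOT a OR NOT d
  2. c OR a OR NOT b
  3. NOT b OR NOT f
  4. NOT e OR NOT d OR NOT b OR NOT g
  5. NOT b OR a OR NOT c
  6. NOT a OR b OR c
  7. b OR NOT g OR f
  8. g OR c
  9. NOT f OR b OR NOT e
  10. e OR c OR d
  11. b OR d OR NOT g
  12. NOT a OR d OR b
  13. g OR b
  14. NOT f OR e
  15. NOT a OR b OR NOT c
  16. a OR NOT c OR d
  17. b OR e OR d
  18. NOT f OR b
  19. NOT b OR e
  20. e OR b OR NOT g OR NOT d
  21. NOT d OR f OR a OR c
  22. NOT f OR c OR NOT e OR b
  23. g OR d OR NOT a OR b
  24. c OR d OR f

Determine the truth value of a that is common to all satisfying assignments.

True

Suppose a = false.
Suppose c = true.
(NOT b) alone gives b = false.
(g) alone gives g = true.
(f) alone gives f = true.
That conflicts with the unit clause (NOT f).
That branch fails; take c = false instead.
(NOT b) alone gives b = false.
(g) alone gives g = true.
(f) alone gives f = true.
That conflicts with the unit clause (NOT f).
Neither c = true nor c = false works.
So every satisfying assignment has a = True.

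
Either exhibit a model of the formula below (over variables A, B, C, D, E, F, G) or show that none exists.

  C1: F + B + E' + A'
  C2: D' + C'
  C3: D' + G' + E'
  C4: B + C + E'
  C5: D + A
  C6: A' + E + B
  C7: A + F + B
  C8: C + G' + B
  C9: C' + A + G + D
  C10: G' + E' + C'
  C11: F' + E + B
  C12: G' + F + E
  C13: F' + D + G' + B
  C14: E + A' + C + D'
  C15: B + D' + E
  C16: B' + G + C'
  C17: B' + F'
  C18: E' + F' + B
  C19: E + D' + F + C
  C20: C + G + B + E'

Branch on D: set D = 0.
The clause (A) is unit, so A = 1.
Branch on E: set E = 0.
The clause (B) is unit, so B = 1.
The clause (F') is unit, so F = 0.
The clause (G') is unit, so G = 0.
The clause (C') is unit, so C = 0.
Every clause now holds.

A ↦ 1,  B ↦ 1,  C ↦ 0,  D ↦ 0,  E ↦ 0,  F ↦ 0,  G ↦ 0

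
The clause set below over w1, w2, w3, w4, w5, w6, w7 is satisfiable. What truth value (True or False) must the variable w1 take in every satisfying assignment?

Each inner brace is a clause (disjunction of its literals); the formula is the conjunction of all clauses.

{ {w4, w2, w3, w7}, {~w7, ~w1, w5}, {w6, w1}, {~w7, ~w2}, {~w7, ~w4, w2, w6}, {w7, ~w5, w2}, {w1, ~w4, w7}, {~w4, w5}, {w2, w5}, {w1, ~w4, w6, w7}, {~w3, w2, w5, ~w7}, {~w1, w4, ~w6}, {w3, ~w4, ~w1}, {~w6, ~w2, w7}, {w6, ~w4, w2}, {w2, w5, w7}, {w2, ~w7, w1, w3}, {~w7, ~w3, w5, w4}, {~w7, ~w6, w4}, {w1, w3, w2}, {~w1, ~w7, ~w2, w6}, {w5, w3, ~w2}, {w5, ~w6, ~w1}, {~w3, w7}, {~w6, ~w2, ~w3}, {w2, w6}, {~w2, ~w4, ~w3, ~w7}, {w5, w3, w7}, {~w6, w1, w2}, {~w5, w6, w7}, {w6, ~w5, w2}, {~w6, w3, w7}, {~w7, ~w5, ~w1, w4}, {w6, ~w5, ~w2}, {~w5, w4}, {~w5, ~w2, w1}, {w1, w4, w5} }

Suppose w1 = 0.
Unit clause (w6) forces w6 = 1.
Unit clause (w2) forces w2 = 1.
Unit clause (~w7) forces w7 = 0.
That conflicts with the unit clause (w7).
So every satisfying assignment has w1 = True.

True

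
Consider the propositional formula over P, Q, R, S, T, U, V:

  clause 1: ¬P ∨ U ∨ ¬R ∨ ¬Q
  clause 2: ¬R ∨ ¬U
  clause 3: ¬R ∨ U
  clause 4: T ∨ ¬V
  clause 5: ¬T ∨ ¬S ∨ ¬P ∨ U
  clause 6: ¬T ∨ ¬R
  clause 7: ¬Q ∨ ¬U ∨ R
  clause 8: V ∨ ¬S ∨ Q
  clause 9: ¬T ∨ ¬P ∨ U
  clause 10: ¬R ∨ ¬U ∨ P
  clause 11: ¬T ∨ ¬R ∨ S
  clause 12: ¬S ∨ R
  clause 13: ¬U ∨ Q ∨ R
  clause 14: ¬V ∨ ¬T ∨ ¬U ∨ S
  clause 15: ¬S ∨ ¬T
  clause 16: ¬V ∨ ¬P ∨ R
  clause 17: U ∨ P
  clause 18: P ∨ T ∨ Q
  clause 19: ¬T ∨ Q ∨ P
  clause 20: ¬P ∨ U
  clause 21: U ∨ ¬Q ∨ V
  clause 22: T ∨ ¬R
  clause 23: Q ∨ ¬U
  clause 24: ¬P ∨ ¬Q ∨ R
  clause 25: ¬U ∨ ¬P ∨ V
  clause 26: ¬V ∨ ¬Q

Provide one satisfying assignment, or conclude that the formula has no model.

UNSATISFIABLE

Case R = False:
Unit clause (¬S) forces S = False.
Case T = True:
Case Q = False:
Unit clause (¬U) forces U = False.
Unit clause (¬P) forces P = False.
Now (P) is unsatisfied and unit — conflict.
Backtrack on Q: now try Q = True.
Unit clause (¬U) forces U = False.
Unit clause (¬P) forces P = False.
Now (P) is unsatisfied and unit — conflict.
Either choice for Q ends in contradiction.
Backtrack on T: now try T = False.
Unit clause (¬V) forces V = False.
Case Q = False:
Unit clause (¬U) forces U = False.
Unit clause (P) forces P = True.
Now (¬P) is unsatisfied and unit — conflict.
Backtrack on Q: now try Q = True.
Unit clause (¬U) forces U = False.
Now (U) is unsatisfied and unit — conflict.
Either choice for Q ends in contradiction.
Either choice for T ends in contradiction.
Backtrack on R: now try R = True.
Unit clause (¬U) forces U = False.
Now (U) is unsatisfied and unit — conflict.
Either choice for R ends in contradiction.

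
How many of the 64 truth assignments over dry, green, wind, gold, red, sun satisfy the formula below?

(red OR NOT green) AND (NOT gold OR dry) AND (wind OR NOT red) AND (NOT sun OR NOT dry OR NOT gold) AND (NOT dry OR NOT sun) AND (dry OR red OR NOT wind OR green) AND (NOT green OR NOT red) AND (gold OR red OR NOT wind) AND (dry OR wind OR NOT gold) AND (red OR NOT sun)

There are 2^6 = 64 truth assignments over (dry, green, wind, gold, red, sun).
Split on gold. With gold = true, the clauses containing gold are satisfied and NOT gold drops from the rest; 3 of the 2^5 = 32 assignments to the other variables satisfy what remains.
With gold = false, by the same count on the reduced clause set, 5 assignments work.
Total: 3 + 5 = 8.

8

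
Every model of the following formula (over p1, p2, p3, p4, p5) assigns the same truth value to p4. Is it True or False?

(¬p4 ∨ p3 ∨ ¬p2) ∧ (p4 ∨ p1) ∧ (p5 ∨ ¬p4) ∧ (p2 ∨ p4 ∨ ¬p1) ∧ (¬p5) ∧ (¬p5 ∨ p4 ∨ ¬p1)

False

Suppose p4 = True.
The clause (p5) is unit, so p5 = True.
But (¬p5) is also a unit clause — contradiction.
So every satisfying assignment has p4 = False.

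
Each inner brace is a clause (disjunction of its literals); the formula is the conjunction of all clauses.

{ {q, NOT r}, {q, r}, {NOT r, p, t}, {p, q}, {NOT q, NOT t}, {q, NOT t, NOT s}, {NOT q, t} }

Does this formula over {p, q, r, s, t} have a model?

Try q = true.
The clause (NOT t) is unit, so t = false.
That conflicts with the unit clause (t).
Undo q and try q = false.
The clause (NOT r) is unit, so r = false.
That conflicts with the unit clause (r).
Either choice for q ends in contradiction.
No assignment satisfies every clause.

No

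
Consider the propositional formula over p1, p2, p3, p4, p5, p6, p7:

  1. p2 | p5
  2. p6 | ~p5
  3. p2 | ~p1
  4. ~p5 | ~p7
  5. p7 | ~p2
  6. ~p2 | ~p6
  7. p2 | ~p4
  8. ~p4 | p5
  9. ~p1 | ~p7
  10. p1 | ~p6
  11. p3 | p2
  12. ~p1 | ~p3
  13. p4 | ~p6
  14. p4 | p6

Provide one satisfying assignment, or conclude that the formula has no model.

UNSATISFIABLE

Branch on p2: set p2 = 1.
The clause (p7) is unit, so p7 = 1.
The clause (~p5) is unit, so p5 = 0.
The clause (~p6) is unit, so p6 = 0.
The clause (~p4) is unit, so p4 = 0.
Now (p4) is unsatisfied and unit — conflict.
So p2 must be the other value — set p2 = 0.
The clause (p5) is unit, so p5 = 1.
The clause (p6) is unit, so p6 = 1.
The clause (~p1) is unit, so p1 = 0.
Now (p1) is unsatisfied and unit — conflict.
Neither p2 = 1 nor p2 = 0 works.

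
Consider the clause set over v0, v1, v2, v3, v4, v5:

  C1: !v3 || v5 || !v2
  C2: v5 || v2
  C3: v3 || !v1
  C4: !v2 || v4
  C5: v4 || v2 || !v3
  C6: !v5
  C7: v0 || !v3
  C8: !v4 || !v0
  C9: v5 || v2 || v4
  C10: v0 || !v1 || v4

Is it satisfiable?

From the singleton clause (!v5), v5 = false.
From the singleton clause (v2), v2 = true.
From the singleton clause (!v3), v3 = false.
From the singleton clause (!v1), v1 = false.
From the singleton clause (v4), v4 = true.
From the singleton clause (!v0), v0 = false.
Every clause now holds.
A satisfying assignment: v0=false,  v1=false,  v2=true,  v3=false,  v4=true,  v5=false.

Satisfiable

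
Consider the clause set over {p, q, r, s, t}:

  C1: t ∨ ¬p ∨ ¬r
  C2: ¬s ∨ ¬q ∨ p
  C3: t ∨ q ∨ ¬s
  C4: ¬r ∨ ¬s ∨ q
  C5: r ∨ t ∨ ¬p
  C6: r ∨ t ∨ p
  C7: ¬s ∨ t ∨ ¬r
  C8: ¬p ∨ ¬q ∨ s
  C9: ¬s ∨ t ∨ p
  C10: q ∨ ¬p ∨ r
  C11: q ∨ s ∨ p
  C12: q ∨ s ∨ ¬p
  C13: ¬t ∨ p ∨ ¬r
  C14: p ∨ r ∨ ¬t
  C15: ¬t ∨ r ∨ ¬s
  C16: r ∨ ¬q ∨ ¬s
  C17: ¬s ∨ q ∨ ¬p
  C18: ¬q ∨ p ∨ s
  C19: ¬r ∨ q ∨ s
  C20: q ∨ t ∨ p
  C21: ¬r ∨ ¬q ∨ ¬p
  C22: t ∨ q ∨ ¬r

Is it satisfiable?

No, unsatisfiable

Try t = True.
Try p = True.
Try q = False.
The clause (r) is unit, so r = True.
The clause (¬s) is unit, so s = False.
That conflicts with the unit clause (s).
Undo q and try q = True.
The clause (s) is unit, so s = True.
The clause (r) is unit, so r = True.
That conflicts with the unit clause (¬r).
Either choice for q ends in contradiction.
Undo p and try p = False.
The clause (¬r) is unit, so r = False.
That conflicts with the unit clause (r).
Either choice for p ends in contradiction.
Undo t and try t = False.
Try p = False.
The clause (r) is unit, so r = True.
The clause (¬s) is unit, so s = False.
The clause (q) is unit, so q = True.
That conflicts with the unit clause (¬q).
Undo p and try p = True.
The clause (¬r) is unit, so r = False.
That conflicts with the unit clause (r).
Either choice for p ends in contradiction.
Either choice for t ends in contradiction.
No assignment satisfies every clause.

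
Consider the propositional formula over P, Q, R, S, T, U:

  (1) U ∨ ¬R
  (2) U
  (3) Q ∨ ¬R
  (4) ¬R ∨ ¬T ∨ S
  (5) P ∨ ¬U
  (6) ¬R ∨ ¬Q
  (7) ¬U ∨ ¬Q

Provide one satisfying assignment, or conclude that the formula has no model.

P=True; Q=False; R=False; S=False; T=False; U=True

From the singleton clause (U), U = True.
From the singleton clause (P), P = True.
From the singleton clause (¬Q), Q = False.
From the singleton clause (¬R), R = False.
Every clause is now satisfied; S, T are unconstrained.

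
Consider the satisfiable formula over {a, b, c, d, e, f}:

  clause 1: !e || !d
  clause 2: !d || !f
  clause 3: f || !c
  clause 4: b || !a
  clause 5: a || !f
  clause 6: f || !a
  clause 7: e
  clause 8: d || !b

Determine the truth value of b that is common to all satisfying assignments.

Suppose b = true.
The clause (e) is unit, so e = true.
The clause (!d) is unit, so d = false.
That conflicts with the unit clause (d).
So every satisfying assignment has b = False.

False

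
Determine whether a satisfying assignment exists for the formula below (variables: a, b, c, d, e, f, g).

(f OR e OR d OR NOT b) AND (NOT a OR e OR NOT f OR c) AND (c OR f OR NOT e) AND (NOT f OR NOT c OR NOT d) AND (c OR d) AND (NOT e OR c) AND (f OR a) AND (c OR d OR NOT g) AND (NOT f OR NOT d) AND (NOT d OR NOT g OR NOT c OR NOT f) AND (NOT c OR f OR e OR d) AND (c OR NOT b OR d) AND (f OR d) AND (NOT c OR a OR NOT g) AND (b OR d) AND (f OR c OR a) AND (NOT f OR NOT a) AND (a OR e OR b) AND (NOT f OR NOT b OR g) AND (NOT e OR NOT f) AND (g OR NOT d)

Case c = false:
Unit clause (d) forces d = true.
Unit clause (NOT e) forces e = false.
Unit clause (NOT f) forces f = false.
Unit clause (a) forces a = true.
Unit clause (g) forces g = true.
All clauses hold; b can take either value.
A satisfying assignment: a: true,  b: false,  c: false,  d: true,  e: false,  f: false,  g: true.

Satisfiable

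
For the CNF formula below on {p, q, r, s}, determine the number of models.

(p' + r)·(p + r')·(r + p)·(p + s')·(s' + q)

There are 2^4 = 16 truth assignments over (p, q, r, s).
Split on p. With p = 1, the clauses containing p are satisfied and p' drops from the rest; 3 of the 2^3 = 8 assignments to the other variables satisfy what remains.
With p = 0, by the same count on the reduced clause set, 0 assignments work.
(One model: p=T, q=F, r=T, s=F.)
Total: 3 + 0 = 3.

3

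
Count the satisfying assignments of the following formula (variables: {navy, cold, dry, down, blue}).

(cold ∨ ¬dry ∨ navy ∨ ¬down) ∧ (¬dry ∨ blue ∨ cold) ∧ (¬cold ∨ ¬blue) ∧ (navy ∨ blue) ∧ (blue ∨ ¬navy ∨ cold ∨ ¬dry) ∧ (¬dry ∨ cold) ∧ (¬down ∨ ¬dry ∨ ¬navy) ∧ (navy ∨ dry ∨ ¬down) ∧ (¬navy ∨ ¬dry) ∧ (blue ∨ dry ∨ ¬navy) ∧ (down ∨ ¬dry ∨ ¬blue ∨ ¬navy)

3

There are 2^5 = 32 truth assignments over (navy, cold, dry, down, blue).
Split on down. With down = True, the clauses containing down are satisfied and ¬down drops from the rest; 1 of the 2^4 = 16 assignments to the other variables satisfy what remains.
With down = False, by the same count on the reduced clause set, 2 assignments work.
Total: 1 + 2 = 3.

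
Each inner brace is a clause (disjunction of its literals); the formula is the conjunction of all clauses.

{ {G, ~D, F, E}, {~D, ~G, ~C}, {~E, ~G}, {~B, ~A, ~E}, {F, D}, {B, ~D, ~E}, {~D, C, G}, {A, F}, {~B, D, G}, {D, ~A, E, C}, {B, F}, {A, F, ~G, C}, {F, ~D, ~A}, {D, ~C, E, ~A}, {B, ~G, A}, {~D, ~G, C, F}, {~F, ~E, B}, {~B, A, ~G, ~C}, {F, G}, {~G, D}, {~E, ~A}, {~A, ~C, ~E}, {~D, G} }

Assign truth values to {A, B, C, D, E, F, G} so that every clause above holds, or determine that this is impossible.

Suppose E = 0.
Suppose F = 1.
Suppose G = 1.
(D) alone gives D = 1.
(~C) alone gives C = 0.
Suppose B = 0.
(A) alone gives A = 1.
All clauses are satisfied.

A=1,  B=0,  C=0,  D=1,  E=0,  F=1,  G=1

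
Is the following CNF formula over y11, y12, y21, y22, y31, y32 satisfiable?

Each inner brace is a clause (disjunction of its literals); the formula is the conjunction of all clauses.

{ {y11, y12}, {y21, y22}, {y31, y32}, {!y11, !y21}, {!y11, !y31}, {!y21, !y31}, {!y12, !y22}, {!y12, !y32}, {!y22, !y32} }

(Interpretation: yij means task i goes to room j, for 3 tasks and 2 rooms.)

Unsatisfiable

Case y11 = true:
Unit clause (!y21) forces y21 = false.
Unit clause (y22) forces y22 = true.
Unit clause (!y31) forces y31 = false.
Unit clause (y32) forces y32 = true.
But (!y32) is also a unit clause — contradiction.
Undo y11 and try y11 = false.
Unit clause (y12) forces y12 = true.
Unit clause (!y22) forces y22 = false.
Unit clause (y21) forces y21 = true.
Unit clause (!y31) forces y31 = false.
Unit clause (y32) forces y32 = true.
But (!y32) is also a unit clause — contradiction.
Both values of y11 lead to a conflict.
No assignment satisfies every clause.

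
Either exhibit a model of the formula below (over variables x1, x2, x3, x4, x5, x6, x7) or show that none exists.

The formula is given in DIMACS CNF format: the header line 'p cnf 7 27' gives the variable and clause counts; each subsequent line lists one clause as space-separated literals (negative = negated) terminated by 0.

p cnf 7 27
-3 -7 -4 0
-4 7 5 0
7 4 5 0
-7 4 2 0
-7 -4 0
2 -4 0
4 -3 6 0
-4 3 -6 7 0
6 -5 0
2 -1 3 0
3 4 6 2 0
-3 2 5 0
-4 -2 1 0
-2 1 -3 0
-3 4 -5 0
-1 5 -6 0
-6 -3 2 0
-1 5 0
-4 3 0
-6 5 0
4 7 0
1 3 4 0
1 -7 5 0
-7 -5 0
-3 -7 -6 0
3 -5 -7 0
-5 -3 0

UNSATISFIABLE

Branch on x7: set x7 = False.
The clause (x4) is unit, so x4 = True.
The clause (x5) is unit, so x5 = True.
The clause (x2) is unit, so x2 = True.
The clause (x6) is unit, so x6 = True.
The clause (x3) is unit, so x3 = True.
Now (¬x3) is unsatisfied and unit — conflict.
Undo x7 and try x7 = True.
The clause (¬x4) is unit, so x4 = False.
The clause (x2) is unit, so x2 = True.
The clause (¬x5) is unit, so x5 = False.
The clause (¬x1) is unit, so x1 = False.
Now (x1) is unsatisfied and unit — conflict.
Both values of x7 lead to a conflict.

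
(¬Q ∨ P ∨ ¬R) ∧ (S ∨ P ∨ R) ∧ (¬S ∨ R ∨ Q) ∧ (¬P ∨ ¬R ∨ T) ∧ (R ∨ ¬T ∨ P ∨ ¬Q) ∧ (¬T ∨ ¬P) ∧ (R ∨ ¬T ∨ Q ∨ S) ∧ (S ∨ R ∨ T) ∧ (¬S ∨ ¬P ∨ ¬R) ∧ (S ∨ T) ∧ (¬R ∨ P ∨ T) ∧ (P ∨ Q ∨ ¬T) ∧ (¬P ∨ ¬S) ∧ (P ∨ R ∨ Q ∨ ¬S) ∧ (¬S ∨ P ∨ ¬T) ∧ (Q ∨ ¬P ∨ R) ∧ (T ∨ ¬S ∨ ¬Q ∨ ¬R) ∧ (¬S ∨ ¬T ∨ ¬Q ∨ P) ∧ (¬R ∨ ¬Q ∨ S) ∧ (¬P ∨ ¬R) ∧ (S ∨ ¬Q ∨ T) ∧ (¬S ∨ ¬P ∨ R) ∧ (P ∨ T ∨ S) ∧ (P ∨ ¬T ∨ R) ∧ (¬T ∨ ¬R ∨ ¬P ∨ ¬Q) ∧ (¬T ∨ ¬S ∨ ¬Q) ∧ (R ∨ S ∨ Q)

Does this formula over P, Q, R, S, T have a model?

Suppose T = False.
Unit clause (S) forces S = True.
Unit clause (¬P) forces P = False.
Unit clause (¬R) forces R = False.
Unit clause (Q) forces Q = True.
All clauses are satisfied.
A satisfying assignment: P: False; Q: True; R: False; S: True; T: False.

Satisfiable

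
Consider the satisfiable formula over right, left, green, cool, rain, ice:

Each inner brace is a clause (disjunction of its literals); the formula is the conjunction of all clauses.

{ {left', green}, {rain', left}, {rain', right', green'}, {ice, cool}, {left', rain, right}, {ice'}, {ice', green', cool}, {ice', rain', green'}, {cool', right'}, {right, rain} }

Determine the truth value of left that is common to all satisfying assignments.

True

Suppose left = 0.
(rain') alone gives rain = 0.
(ice') alone gives ice = 0.
(cool) alone gives cool = 1.
(right') alone gives right = 0.
But (right) is also a unit clause — contradiction.
So every satisfying assignment has left = True.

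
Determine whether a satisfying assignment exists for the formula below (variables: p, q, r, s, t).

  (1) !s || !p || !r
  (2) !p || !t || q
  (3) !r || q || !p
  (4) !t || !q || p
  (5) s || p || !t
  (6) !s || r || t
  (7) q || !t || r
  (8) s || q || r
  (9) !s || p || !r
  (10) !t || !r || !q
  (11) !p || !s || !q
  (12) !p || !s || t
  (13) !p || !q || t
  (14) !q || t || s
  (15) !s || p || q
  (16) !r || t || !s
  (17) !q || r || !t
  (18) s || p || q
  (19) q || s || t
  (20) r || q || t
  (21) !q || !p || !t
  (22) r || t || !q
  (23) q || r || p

Unsatisfiable

Suppose s = false.
Suppose p = true.
Suppose t = false.
From the singleton clause (!q), q = false.
Now (q) is unsatisfied and unit — conflict.
That branch fails; take t = true instead.
From the singleton clause (q), q = true.
Now (!q) is unsatisfied and unit — conflict.
Both values of t lead to a conflict.
That branch fails; take p = false instead.
From the singleton clause (!t), t = false.
From the singleton clause (!q), q = false.
Now (q) is unsatisfied and unit — conflict.
Both values of p lead to a conflict.
That branch fails; take s = true instead.
Suppose p = false.
From the singleton clause (!r), r = false.
From the singleton clause (t), t = true.
From the singleton clause (!q), q = false.
Now (q) is unsatisfied and unit — conflict.
That branch fails; take p = true instead.
From the singleton clause (!r), r = false.
From the singleton clause (t), t = true.
From the singleton clause (q), q = true.
Now (!q) is unsatisfied and unit — conflict.
Both values of p lead to a conflict.
Both values of s lead to a conflict.
No assignment satisfies every clause.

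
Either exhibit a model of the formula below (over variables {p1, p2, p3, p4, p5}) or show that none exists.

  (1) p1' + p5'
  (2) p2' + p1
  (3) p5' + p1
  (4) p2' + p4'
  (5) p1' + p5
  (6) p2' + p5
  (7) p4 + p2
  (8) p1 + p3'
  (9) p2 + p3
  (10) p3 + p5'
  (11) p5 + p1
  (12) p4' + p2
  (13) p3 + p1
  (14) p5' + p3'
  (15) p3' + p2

UNSATISFIABLE

Suppose p1 = 0.
From the singleton clause (p2'), p2 = 0.
From the singleton clause (p5'), p5 = 0.
Now (p5) is unsatisfied and unit — conflict.
So p1 must be the other value — set p1 = 1.
From the singleton clause (p5'), p5 = 0.
Now (p5) is unsatisfied and unit — conflict.
Neither p1 = 1 nor p1 = 0 works.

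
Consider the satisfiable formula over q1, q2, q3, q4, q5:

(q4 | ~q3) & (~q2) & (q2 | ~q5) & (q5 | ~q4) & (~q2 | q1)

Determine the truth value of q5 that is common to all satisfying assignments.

Suppose q5 = 1.
The clause (~q2) is unit, so q2 = 0.
But (q2) is also a unit clause — contradiction.
So every satisfying assignment has q5 = False.

False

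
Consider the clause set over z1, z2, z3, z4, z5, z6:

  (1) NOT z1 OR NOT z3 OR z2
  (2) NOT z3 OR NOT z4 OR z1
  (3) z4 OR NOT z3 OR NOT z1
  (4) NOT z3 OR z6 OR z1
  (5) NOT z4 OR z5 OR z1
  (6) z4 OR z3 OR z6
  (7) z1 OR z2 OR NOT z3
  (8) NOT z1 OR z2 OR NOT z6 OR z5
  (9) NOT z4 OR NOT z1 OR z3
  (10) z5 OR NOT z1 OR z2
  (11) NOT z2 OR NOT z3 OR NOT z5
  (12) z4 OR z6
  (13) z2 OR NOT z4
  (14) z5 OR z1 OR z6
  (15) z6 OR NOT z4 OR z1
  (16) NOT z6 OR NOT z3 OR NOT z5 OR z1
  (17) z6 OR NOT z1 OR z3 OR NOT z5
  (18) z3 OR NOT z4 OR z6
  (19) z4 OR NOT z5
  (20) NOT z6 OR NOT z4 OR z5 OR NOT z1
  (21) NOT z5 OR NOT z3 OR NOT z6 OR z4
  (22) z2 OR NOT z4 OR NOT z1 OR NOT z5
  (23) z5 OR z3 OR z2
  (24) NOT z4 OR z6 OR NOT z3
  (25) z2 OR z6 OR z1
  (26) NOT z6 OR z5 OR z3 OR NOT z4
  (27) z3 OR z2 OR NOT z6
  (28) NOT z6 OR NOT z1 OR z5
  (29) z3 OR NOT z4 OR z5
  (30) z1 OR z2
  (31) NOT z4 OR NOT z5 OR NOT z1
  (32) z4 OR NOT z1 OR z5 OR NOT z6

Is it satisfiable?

Satisfiable

Branch on z4: set z4 = true.
The clause (z2) is unit, so z2 = true.
Branch on z3: set z3 = false.
The clause (NOT z1) is unit, so z1 = false.
The clause (z5) is unit, so z5 = true.
The clause (z6) is unit, so z6 = true.
This assignment satisfies each clause.
A satisfying assignment: z1: false,  z2: true,  z3: false,  z4: true,  z5: true,  z6: true.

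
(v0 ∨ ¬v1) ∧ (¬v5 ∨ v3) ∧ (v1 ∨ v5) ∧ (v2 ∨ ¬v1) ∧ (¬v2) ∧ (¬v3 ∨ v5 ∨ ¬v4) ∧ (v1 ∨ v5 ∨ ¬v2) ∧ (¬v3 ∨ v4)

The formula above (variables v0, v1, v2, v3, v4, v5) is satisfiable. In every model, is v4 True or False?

True

Suppose v4 = False.
From the singleton clause (¬v2), v2 = False.
From the singleton clause (¬v1), v1 = False.
From the singleton clause (v5), v5 = True.
From the singleton clause (v3), v3 = True.
Now (¬v3) is unsatisfied and unit — conflict.
So every satisfying assignment has v4 = True.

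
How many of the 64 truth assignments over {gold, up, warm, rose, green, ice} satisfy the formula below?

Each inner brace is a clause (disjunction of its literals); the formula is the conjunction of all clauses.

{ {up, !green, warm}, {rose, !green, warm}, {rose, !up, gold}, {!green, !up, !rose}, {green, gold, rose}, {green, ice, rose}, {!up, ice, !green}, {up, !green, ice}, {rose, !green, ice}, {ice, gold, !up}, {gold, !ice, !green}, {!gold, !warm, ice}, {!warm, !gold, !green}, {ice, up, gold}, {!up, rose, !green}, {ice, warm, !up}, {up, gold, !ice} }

There are 2^6 = 64 truth assignments over (gold, up, warm, rose, green, ice).
Split on up. With up = true, the clauses containing up are satisfied and !up drops from the rest; 6 of the 2^5 = 32 assignments to the other variables satisfy what remains.
With up = false, by the same count on the reduced clause set, 5 assignments work.
(One model: gold=F, up=T, warm=F, rose=T, green=F, ice=T.)
Total: 6 + 5 = 11.

11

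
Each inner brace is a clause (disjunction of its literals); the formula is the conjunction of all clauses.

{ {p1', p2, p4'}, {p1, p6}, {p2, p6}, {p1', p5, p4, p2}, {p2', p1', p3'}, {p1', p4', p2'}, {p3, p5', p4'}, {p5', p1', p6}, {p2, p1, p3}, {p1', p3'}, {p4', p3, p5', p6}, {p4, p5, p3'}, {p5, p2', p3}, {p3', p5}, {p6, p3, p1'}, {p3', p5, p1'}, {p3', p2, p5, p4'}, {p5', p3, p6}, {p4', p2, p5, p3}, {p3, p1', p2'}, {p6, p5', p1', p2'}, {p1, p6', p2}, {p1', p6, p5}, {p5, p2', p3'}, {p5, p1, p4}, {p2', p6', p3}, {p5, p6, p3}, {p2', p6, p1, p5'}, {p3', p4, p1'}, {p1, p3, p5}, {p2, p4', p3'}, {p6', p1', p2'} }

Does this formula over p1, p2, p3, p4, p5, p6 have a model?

Try p1 = 1.
Unit clause (p3') forces p3 = 0.
Unit clause (p6) forces p6 = 1.
Unit clause (p2') forces p2 = 0.
Unit clause (p4') forces p4 = 0.
Unit clause (p5) forces p5 = 1.
Every clause now holds.
A satisfying assignment: p1=1, p2=0, p3=0, p4=0, p5=1, p6=1.

Satisfiable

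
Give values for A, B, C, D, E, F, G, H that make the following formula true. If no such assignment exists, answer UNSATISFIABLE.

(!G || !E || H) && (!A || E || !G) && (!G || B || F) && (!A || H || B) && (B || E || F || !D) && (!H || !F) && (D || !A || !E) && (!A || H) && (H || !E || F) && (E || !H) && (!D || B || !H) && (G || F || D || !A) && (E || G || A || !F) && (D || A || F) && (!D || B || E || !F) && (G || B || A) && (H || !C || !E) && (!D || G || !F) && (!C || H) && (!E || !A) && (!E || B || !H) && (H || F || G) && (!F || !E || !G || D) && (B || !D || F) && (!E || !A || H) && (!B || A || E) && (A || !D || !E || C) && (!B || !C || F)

Case H = false:
From the singleton clause (!A), A = false.
From the singleton clause (!C), C = false.
Case G = false:
From the singleton clause (B), B = true.
From the singleton clause (F), F = true.
From the singleton clause (E), E = true.
From the singleton clause (!D), D = false.
Every clause now holds.

A: false,  B: true,  C: false,  D: false,  E: true,  F: true,  G: false,  H: false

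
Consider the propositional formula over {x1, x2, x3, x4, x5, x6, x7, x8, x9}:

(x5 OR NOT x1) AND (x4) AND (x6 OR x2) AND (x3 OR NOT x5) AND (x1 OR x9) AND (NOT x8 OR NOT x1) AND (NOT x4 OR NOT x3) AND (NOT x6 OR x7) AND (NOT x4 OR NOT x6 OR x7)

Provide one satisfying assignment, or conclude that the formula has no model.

x1 ↦ false; x2 ↦ true; x3 ↦ false; x4 ↦ true; x5 ↦ false; x6 ↦ true; x7 ↦ true; x8 ↦ true; x9 ↦ true

From the singleton clause (x4), x4 = true.
From the singleton clause (NOT x3), x3 = false.
From the singleton clause (NOT x5), x5 = false.
From the singleton clause (NOT x1), x1 = false.
From the singleton clause (x9), x9 = true.
Branch on x6: set x6 = true.
From the singleton clause (x7), x7 = true.
All clauses hold; x2, x8 can take either value.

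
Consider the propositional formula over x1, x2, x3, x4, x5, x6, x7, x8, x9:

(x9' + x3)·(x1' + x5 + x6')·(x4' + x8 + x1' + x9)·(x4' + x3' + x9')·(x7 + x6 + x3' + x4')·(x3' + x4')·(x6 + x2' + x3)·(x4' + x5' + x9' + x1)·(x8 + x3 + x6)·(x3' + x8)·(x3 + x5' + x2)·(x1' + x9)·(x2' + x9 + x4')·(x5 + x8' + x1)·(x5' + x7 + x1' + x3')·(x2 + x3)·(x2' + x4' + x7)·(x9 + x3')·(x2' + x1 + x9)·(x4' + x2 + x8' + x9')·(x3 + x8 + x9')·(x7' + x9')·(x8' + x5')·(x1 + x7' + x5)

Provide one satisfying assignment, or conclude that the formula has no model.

Case x9 = 1:
The clause (x3) is unit, so x3 = 1.
The clause (x4') is unit, so x4 = 0.
The clause (x8) is unit, so x8 = 1.
The clause (x7') is unit, so x7 = 0.
The clause (x5') is unit, so x5 = 0.
The clause (x1) is unit, so x1 = 1.
The clause (x6') is unit, so x6 = 0.
Every clause is now satisfied; x2 is unconstrained.

x1: 1; x2: 1; x3: 1; x4: 0; x5: 0; x6: 0; x7: 0; x8: 1; x9: 1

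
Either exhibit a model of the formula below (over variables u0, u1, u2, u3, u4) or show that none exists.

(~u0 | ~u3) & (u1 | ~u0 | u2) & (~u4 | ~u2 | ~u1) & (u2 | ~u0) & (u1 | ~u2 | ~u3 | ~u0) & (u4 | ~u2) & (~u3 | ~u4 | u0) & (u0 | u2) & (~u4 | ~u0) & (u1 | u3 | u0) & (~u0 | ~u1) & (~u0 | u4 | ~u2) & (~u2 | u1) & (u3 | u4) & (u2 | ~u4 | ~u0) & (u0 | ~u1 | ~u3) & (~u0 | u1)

UNSATISFIABLE

Suppose u0 = 0.
The clause (u2) is unit, so u2 = 1.
The clause (u4) is unit, so u4 = 1.
The clause (~u1) is unit, so u1 = 0.
That conflicts with the unit clause (u1).
So u0 must be the other value — set u0 = 1.
The clause (~u3) is unit, so u3 = 0.
The clause (u2) is unit, so u2 = 1.
The clause (u4) is unit, so u4 = 1.
That conflicts with the unit clause (~u4).
Neither u0 = 1 nor u0 = 0 works.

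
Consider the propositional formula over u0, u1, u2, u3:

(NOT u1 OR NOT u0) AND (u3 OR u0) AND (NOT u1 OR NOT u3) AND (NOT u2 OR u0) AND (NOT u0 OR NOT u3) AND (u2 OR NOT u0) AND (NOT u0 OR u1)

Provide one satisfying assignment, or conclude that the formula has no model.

Try u1 = false.
From the singleton clause (NOT u0), u0 = false.
From the singleton clause (u3), u3 = true.
From the singleton clause (NOT u2), u2 = false.
This assignment satisfies each clause.

u0=false; u1=false; u2=false; u3=true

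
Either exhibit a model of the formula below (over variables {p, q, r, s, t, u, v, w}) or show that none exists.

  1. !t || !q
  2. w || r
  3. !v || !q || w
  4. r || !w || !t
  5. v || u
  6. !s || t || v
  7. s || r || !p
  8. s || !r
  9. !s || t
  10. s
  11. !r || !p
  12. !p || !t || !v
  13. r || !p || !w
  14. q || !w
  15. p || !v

From the singleton clause (s), s = true.
From the singleton clause (t), t = true.
From the singleton clause (!q), q = false.
From the singleton clause (!w), w = false.
From the singleton clause (r), r = true.
From the singleton clause (!p), p = false.
From the singleton clause (!v), v = false.
From the singleton clause (u), u = true.
All clauses are satisfied.

p=false, q=false, r=true, s=true, t=true, u=true, v=false, w=false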